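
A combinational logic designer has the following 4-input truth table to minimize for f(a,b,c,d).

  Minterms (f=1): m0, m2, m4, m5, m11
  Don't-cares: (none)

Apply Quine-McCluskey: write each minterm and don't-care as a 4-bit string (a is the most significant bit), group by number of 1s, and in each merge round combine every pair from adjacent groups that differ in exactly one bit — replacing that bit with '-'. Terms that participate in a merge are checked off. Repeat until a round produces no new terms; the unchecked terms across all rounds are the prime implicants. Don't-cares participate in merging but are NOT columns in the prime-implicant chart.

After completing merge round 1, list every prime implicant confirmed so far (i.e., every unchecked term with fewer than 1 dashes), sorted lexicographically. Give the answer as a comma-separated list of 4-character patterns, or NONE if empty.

1011

size-2^0 implicants → 0000(✓)  0010(✓)  0100(✓)  0101(✓)  1011
size-2^1 implicants → 0-00  00-0  010-
Unchecked terms (primes): 0-00, 00-0, 010-, 1011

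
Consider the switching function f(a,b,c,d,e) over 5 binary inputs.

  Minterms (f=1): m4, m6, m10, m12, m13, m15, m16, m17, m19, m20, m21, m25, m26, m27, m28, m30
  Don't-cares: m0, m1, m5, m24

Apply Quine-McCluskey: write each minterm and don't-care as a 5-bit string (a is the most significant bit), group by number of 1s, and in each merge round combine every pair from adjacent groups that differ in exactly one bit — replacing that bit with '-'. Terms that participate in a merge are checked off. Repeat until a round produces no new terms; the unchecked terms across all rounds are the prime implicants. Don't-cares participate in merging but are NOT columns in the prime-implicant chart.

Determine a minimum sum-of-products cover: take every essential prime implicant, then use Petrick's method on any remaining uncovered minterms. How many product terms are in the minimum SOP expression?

[col 0] 00000*, 00001*, 00100*, 00101*, 00110*, 01010*, 01100*, 01101*, 01111*, 10000*, 10001*, 10011*, 10100*, 10101*, 11000*, 11001*, 11010*, 11011*, 11100*, 11110*
[col 1] -0000*, -0001*, -0100*, -0101*, -1010, -1100*, 0-100*, 0-101*, 00-00*, 00-01*, 0000-*, 001-0, 0010-*, 011-1, 0110-*, 1-000*, 1-001*, 1-011*, 1-100*, 10-00*, 10-01*, 100-1*, 1000-*, 1010-*, 11-00*, 11-10*, 110-0*, 110-1*, 1100-*, 1101-*, 111-0*
[col 2] --100, -0-00*, -0-01*, -000-*, -010-*, 0-10-, 00-0-*, 1--00, 1-0-1, 1-00-, 10-0-*, 11--0, 110--
[col 3] -0-0-
Prime implicants: --100, -0-0-, -1010, 0-10-, 001-0, 011-1, 1--00, 1-0-1, 1-00-, 11--0, 110--
PI chart (minterm → PIs covering it):
  4 | --100,-0-0-,0-10-,001-0
  6 | 001-0  (sole → essential)
  10 | -1010  (sole → essential)
  12 | --100,0-10-
  13 | 0-10-,011-1
  15 | 011-1  (sole → essential)
  16 | -0-0-,1--00,1-00-
  17 | -0-0-,1-0-1,1-00-
  19 | 1-0-1  (sole → essential)
  20 | --100,-0-0-,1--00
  21 | -0-0-  (sole → essential)
  25 | 1-0-1,1-00-,110--
  26 | -1010,11--0,110--
  27 | 1-0-1,110--
  28 | --100,1--00,11--0
  30 | 11--0  (sole → essential)
Essential prime implicants: -0-0-, -1010, 001-0, 011-1, 1-0-1, 11--0
Petrick residual → --100
Minimum SOP uses 7 PIs: cd'e' + b'd' + bc'de' + a'b'ce' + a'bce + ac'e + abe'

7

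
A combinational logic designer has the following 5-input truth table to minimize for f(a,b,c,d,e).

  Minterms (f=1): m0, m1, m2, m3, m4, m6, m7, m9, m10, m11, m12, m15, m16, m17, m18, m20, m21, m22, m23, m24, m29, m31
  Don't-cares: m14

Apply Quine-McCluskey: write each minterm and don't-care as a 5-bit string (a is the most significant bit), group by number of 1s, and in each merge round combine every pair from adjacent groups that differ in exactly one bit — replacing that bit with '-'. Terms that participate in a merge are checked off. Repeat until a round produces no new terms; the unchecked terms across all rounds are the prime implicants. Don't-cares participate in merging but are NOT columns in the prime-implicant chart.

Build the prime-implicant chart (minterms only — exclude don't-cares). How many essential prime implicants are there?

[col 0] 00000*, 00001*, 00010*, 00011*, 00100*, 00110*, 00111*, 01001*, 01010*, 01011*, 01100*, 01110*, 01111*, 10000*, 10001*, 10010*, 10100*, 10101*, 10110*, 10111*, 11000*, 11101*, 11111*
[col 1] -0000*, -0001*, -0010*, -0100*, -0110*, -0111*, -1111*, 0-001*, 0-010*, 0-011*, 0-100*, 0-110*, 0-111*, 00-00*, 00-10*, 00-11*, 000-0*, 000-1*, 0000-*, 0001-*, 001-0*, 0011-*, 01-10*, 01-11*, 010-1*, 0101-*, 011-0*, 0111-*, 1-000, 1-101*, 1-111*, 10-00*, 10-01*, 10-10*, 100-0*, 1000-*, 101-0*, 101-1*, 1010-*, 1011-*, 111-1*
[col 2] --111, -0-00*, -0-10*, -00-0*, -000-, -01-0*, -011-, 0--10*, 0--11*, 0-0-1, 0-01-*, 0-1-0, 0-11-*, 00--0*, 00-1-*, 000--, 01-1-*, 1-1-1, 10--0*, 10-0-, 101--
[col 3] -0--0, 0--1-
Prime implicants: --111, -0--0, -000-, -011-, 0--1-, 0-0-1, 0-1-0, 000--, 1-000, 1-1-1, 10-0-, 101--
PI chart (minterm → PIs covering it):
  0 | -0--0,-000-,000--
  1 | -000-,0-0-1,000--
  2 | -0--0,0--1-,000--
  3 | 0--1-,0-0-1,000--
  4 | -0--0,0-1-0
  6 | -0--0,-011-,0--1-,0-1-0
  7 | --111,-011-,0--1-
  9 | 0-0-1  (sole → essential)
  10 | 0--1-  (sole → essential)
  11 | 0--1-,0-0-1
  12 | 0-1-0  (sole → essential)
  15 | --111,0--1-
  16 | -0--0,-000-,1-000,10-0-
  17 | -000-,10-0-
  18 | -0--0  (sole → essential)
  20 | -0--0,10-0-,101--
  21 | 1-1-1,10-0-,101--
  22 | -0--0,-011-,101--
  23 | --111,-011-,1-1-1,101--
  24 | 1-000  (sole → essential)
  29 | 1-1-1  (sole → essential)
  31 | --111,1-1-1
Essential prime implicants: -0--0, 0--1-, 0-0-1, 0-1-0, 1-000, 1-1-1

6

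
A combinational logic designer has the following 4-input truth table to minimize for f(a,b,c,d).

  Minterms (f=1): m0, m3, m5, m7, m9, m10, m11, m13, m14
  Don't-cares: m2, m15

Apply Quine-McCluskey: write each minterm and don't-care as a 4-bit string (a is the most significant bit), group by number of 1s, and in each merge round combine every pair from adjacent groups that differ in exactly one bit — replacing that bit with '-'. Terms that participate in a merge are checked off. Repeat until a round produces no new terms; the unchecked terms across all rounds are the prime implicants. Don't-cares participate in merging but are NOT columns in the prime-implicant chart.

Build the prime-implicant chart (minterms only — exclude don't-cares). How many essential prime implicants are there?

size-2^0 implicants → 0000(✓)  0010(✓)  0011(✓)  0101(✓)  0111(✓)  1001(✓)  1010(✓)  1011(✓)  1101(✓)  1110(✓)  1111(✓)
size-2^1 implicants → -010(✓)  -011(✓)  -101(✓)  -111(✓)  0-11(✓)  00-0  001-(✓)  01-1(✓)  1-01(✓)  1-10(✓)  1-11(✓)  10-1(✓)  101-(✓)  11-1(✓)  111-(✓)
size-2^2 implicants → --11  -01-  -1-1  1--1  1-1-
Unchecked terms (primes): --11, -01-, -1-1, 00-0, 1--1, 1-1-
Minterm coverage:
  m0 ⊆ 00-0 [E]
  m3 ⊆ --11,-01-
  m5 ⊆ -1-1 [E]
  m7 ⊆ --11,-1-1
  m9 ⊆ 1--1 [E]
  m10 ⊆ -01-,1-1-
  m11 ⊆ --11,-01-,1--1,1-1-
  m13 ⊆ -1-1,1--1
  m14 ⊆ 1-1- [E]
E = {-1-1, 00-0, 1--1, 1-1-}

4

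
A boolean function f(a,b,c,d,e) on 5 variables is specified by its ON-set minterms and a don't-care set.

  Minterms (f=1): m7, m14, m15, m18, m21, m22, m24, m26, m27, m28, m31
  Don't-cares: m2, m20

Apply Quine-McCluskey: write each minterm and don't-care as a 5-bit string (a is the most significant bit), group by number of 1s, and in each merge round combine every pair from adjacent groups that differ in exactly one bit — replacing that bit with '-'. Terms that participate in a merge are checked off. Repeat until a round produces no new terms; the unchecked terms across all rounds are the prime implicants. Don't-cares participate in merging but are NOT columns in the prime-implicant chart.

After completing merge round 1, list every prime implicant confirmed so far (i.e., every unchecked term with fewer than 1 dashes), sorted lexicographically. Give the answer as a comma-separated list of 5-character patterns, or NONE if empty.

[col 0] 00010*, 00111*, 01110*, 01111*, 10010*, 10100*, 10101*, 10110*, 11000*, 11010*, 11011*, 11100*, 11111*
[col 1] -0010, -1111, 0-111, 0111-, 1-010, 1-100, 10-10, 101-0, 1010-, 11-00, 11-11, 110-0, 1101-
Prime implicants: -0010, -1111, 0-111, 0111-, 1-010, 1-100, 10-10, 101-0, 1010-, 11-00, 11-11, 110-0, 1101-

NONE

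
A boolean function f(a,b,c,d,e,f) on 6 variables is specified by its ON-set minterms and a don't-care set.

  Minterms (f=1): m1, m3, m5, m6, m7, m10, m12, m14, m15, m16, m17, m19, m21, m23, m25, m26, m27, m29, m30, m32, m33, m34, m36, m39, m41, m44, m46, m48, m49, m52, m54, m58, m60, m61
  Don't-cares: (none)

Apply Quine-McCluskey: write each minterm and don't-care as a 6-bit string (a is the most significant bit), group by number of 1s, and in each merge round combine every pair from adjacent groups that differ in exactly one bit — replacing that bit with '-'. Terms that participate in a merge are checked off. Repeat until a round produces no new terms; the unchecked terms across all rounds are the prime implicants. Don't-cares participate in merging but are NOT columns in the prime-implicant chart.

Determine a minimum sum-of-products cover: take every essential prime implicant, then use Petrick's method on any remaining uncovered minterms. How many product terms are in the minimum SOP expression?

Round 0: 000001✓ 000011✓ 000101✓ 000110✓ 000111✓ 001010✓ 001100✓ 001110✓ 001111✓ 010000✓ 010001✓ 010011✓ 010101✓ 010111✓ 011001✓ 011010✓ 011011✓ 011101✓ 011110✓ 100000✓ 100001✓ 100010✓ 100100✓ 100111✓ 101001✓ 101100✓ 101110✓ 110000✓ 110001✓ 110100✓ 110110✓ 111010✓ 111100✓ 111101✓
Round 1: -00001✓ -00111 -01100✓ -01110✓ -10000✓ -10001✓ -11010 -11101 0-0001✓ 0-0011✓ 0-0101✓ 0-0111✓ 0-1010✓ 0-1110✓ 00-110✓ 00-111✓ 000-01✓ 000-11✓ 0000-1✓ 0001-1✓ 00011-✓ 001-10✓ 0011-0✓ 00111-✓ 01-001✓ 01-011✓ 01-101✓ 010-01✓ 010-11✓ 0100-1✓ 01000-✓ 0101-1✓ 011-01✓ 011-10✓ 0110-1✓ 01101- 1-0000✓ 1-0001✓ 1-0100✓ 1-1100✓ 10-001 10-100✓ 100-00✓ 1000-0 10000-✓ 1011-0✓ 11-100✓ 110-00✓ 11000-✓ 1101-0 11110-
Round 2: --0001 -011-0 -1000- 0-0-01✓ 0-0-11✓ 0-00-1✓ 0-01-1✓ 0-1-10 00-11- 000--1✓ 01--01 01-0-1 010--1✓ 1--100 1-0-00 1-000-
Round 3: 0-0--1
PIs = {--0001, -00111, -011-0, -1000-, -11010, -11101, 0-0--1, 0-1-10, 00-11-, 01--01, 01-0-1, 01101-, 1--100, 1-0-00, 1-000-, 10-001, 1000-0, 1101-0, 11110-}
Coverage chart:
  m1: --0001,0-0--1
  m3: 0-0--1 ←essential
  m5: 0-0--1 ←essential
  m6: 00-11- ←essential
  m7: -00111,0-0--1,00-11-
  m10: 0-1-10 ←essential
  m12: -011-0 ←essential
  m14: -011-0,0-1-10,00-11-
  m15: 00-11- ←essential
  m16: -1000- ←essential
  m17: --0001,-1000-,0-0--1,01--01,01-0-1
  m19: 0-0--1,01-0-1
  m21: 0-0--1,01--01
  m23: 0-0--1 ←essential
  m25: 01--01,01-0-1
  m26: -11010,0-1-10,01101-
  m27: 01-0-1,01101-
  m29: -11101,01--01
  m30: 0-1-10 ←essential
  m32: 1-0-00,1-000-,1000-0
  m33: --0001,1-000-,10-001
  m34: 1000-0 ←essential
  m36: 1--100,1-0-00
  m39: -00111 ←essential
  m41: 10-001 ←essential
  m44: -011-0,1--100
  m46: -011-0 ←essential
  m48: -1000-,1-0-00,1-000-
  m49: --0001,-1000-,1-000-
  m52: 1--100,1-0-00,1101-0
  m54: 1101-0 ←essential
  m58: -11010 ←essential
  m60: 1--100,11110-
  m61: -11101,11110-
Essential: -00111, -011-0, -1000-, -11010, 0-0--1, 0-1-10, 00-11-, 10-001, 1000-0, 1101-0
Petrick residual → -11101, 01-0-1, 1--100
Min cover (13 terms): b'c'def + b'cdf' + bc'd'e' + bcd'ef' + bcde'f + a'c'f + a'cef' + a'b'de + a'bd'f + ade'f' + ab'd'e'f + ab'c'd'f' + abc'df'

13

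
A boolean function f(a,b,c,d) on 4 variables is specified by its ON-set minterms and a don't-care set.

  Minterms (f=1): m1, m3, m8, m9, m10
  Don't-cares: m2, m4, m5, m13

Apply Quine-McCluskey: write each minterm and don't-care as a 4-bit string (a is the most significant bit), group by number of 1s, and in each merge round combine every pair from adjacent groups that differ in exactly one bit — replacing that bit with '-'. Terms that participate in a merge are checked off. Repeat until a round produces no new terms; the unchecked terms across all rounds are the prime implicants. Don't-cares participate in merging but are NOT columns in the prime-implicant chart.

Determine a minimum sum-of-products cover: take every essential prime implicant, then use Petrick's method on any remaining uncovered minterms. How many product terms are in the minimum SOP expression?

Round 0: 0001✓ 0010✓ 0011✓ 0100✓ 0101✓ 1000✓ 1001✓ 1010✓ 1101✓
Round 1: -001✓ -010 -101✓ 0-01✓ 00-1 001- 010- 1-01✓ 10-0 100-
Round 2: --01
PIs = {--01, -010, 00-1, 001-, 010-, 10-0, 100-}
Coverage chart:
  m1: --01,00-1
  m3: 00-1,001-
  m8: 10-0,100-
  m9: --01,100-
  m10: -010,10-0
(no essential prime implicants)
Petrick residual → --01, 00-1, 10-0
Min cover (3 terms): c'd + a'b'd + ab'd'

3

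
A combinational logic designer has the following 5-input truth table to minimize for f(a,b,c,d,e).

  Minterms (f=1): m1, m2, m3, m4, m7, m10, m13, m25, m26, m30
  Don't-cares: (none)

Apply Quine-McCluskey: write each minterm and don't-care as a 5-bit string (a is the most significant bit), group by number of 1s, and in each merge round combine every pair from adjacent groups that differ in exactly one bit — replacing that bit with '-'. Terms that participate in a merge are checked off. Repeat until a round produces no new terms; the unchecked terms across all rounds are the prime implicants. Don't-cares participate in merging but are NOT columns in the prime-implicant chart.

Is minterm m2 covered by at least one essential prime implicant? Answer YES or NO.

NO

[col 0] 00001*, 00010*, 00011*, 00100, 00111*, 01010*, 01101, 11001, 11010*, 11110*
[col 1] -1010, 0-010, 00-11, 000-1, 0001-, 11-10
Prime implicants: -1010, 0-010, 00-11, 000-1, 0001-, 00100, 01101, 11-10, 11001
PI chart (minterm → PIs covering it):
  1 | 000-1  (sole → essential)
  2 | 0-010,0001-
  3 | 00-11,000-1,0001-
  4 | 00100  (sole → essential)
  7 | 00-11  (sole → essential)
  10 | -1010,0-010
  13 | 01101  (sole → essential)
  25 | 11001  (sole → essential)
  26 | -1010,11-10
  30 | 11-10  (sole → essential)
Essential prime implicants: 00-11, 000-1, 00100, 01101, 11-10, 11001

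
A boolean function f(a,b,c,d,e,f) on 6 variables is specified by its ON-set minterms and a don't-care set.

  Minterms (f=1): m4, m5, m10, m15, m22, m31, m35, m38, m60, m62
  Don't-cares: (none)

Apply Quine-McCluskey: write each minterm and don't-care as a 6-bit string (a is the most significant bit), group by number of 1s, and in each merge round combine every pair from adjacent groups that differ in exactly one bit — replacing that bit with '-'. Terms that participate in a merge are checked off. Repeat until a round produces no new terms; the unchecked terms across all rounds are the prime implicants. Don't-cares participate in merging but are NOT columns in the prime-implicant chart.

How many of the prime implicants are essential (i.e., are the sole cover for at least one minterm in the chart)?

7

Round 0: 000100✓ 000101✓ 001010 001111✓ 010110 011111✓ 100011 100110 111100✓ 111110✓
Round 1: 0-1111 00010- 1111-0
PIs = {0-1111, 00010-, 001010, 010110, 100011, 100110, 1111-0}
Coverage chart:
  m4: 00010- ←essential
  m5: 00010- ←essential
  m10: 001010 ←essential
  m15: 0-1111 ←essential
  m22: 010110 ←essential
  m31: 0-1111 ←essential
  m35: 100011 ←essential
  m38: 100110 ←essential
  m60: 1111-0 ←essential
  m62: 1111-0 ←essential
Essential: 0-1111, 00010-, 001010, 010110, 100011, 100110, 1111-0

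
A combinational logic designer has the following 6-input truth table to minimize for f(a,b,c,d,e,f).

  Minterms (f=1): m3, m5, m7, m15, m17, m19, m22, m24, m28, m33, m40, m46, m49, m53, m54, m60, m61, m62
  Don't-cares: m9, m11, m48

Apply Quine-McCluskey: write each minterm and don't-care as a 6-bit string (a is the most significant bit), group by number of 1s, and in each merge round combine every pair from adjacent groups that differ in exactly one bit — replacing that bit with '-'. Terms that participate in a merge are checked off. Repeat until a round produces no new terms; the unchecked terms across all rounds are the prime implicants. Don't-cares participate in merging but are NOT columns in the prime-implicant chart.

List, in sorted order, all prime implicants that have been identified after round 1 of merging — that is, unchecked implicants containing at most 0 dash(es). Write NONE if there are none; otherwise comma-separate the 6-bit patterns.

101000

[col 0] 000011*, 000101*, 000111*, 001001*, 001011*, 001111*, 010001*, 010011*, 010110*, 011000*, 011100*, 100001*, 101000, 101110*, 110000*, 110001*, 110101*, 110110*, 111100*, 111101*, 111110*
[col 1] -10001, -10110, -11100, 0-0011, 00-011*, 00-111*, 000-11*, 0001-1, 001-11*, 0010-1, 0100-1, 011-00, 1-0001, 1-1110, 11-101, 11-110, 110-01, 11000-, 1111-0, 11110-
[col 2] 00--11
Prime implicants: -10001, -10110, -11100, 0-0011, 00--11, 0001-1, 0010-1, 0100-1, 011-00, 1-0001, 1-1110, 101000, 11-101, 11-110, 110-01, 11000-, 1111-0, 11110-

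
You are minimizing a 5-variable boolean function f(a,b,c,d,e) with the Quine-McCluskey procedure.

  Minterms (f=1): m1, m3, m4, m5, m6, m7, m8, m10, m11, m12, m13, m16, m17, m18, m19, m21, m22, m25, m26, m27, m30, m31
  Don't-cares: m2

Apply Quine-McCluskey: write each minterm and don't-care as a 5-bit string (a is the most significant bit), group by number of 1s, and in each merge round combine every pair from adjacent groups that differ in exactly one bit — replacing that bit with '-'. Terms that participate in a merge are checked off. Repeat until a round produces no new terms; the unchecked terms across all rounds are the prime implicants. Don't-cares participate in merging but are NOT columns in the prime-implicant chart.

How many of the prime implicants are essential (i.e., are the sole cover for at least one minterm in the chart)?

[col 0] 00001*, 00010*, 00011*, 00100*, 00101*, 00110*, 00111*, 01000*, 01010*, 01011*, 01100*, 01101*, 10000*, 10001*, 10010*, 10011*, 10101*, 10110*, 11001*, 11010*, 11011*, 11110*, 11111*
[col 1] -0001*, -0010*, -0011*, -0101*, -0110*, -1010*, -1011*, 0-010*, 0-011*, 0-100*, 0-101*, 00-01*, 00-10*, 00-11*, 000-1*, 0001-*, 001-0*, 001-1*, 0010-*, 0011-*, 01-00, 010-0, 0101-*, 0110-*, 1-001*, 1-010*, 1-011*, 1-110*, 10-01*, 10-10*, 100-0*, 100-1*, 1000-*, 1001-*, 11-10*, 11-11*, 110-1*, 1101-*, 1111-*
[col 2] --010*, --011*, -0-01, -0-10, -00-1, -001-*, -101-*, 0-01-*, 0-10-, 00--1, 00-1-, 001--, 1--10, 1-0-1, 1-01-*, 100--, 11-1-
[col 3] --01-
Prime implicants: --01-, -0-01, -0-10, -00-1, 0-10-, 00--1, 00-1-, 001--, 01-00, 010-0, 1--10, 1-0-1, 100--, 11-1-
PI chart (minterm → PIs covering it):
  1 | -0-01,-00-1,00--1
  3 | --01-,-00-1,00--1,00-1-
  4 | 0-10-,001--
  5 | -0-01,0-10-,00--1,001--
  6 | -0-10,00-1-,001--
  7 | 00--1,00-1-,001--
  8 | 01-00,010-0
  10 | --01-,010-0
  11 | --01-  (sole → essential)
  12 | 0-10-,01-00
  13 | 0-10-  (sole → essential)
  16 | 100--  (sole → essential)
  17 | -0-01,-00-1,1-0-1,100--
  18 | --01-,-0-10,1--10,100--
  19 | --01-,-00-1,1-0-1,100--
  21 | -0-01  (sole → essential)
  22 | -0-10,1--10
  25 | 1-0-1  (sole → essential)
  26 | --01-,1--10,11-1-
  27 | --01-,1-0-1,11-1-
  30 | 1--10,11-1-
  31 | 11-1-  (sole → essential)
Essential prime implicants: --01-, -0-01, 0-10-, 1-0-1, 100--, 11-1-

6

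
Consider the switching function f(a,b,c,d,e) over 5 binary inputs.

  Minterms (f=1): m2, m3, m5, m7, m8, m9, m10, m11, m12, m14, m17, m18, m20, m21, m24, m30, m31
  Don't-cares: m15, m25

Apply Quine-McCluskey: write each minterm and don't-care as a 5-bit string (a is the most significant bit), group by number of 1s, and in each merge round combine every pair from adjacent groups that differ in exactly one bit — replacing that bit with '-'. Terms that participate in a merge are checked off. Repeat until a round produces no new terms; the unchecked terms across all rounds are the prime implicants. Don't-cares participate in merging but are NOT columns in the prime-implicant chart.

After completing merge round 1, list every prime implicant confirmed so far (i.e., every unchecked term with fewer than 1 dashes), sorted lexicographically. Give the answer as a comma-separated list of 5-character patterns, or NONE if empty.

NONE

size-2^0 implicants → 00010(✓)  00011(✓)  00101(✓)  00111(✓)  01000(✓)  01001(✓)  01010(✓)  01011(✓)  01100(✓)  01110(✓)  01111(✓)  10001(✓)  10010(✓)  10100(✓)  10101(✓)  11000(✓)  11001(✓)  11110(✓)  11111(✓)
size-2^1 implicants → -0010  -0101  -1000(✓)  -1001(✓)  -1110(✓)  -1111(✓)  0-010(✓)  0-011(✓)  0-111(✓)  00-11(✓)  0001-(✓)  001-1  01-00(✓)  01-10(✓)  01-11(✓)  010-0(✓)  010-1(✓)  0100-(✓)  0101-(✓)  011-0(✓)  0111-(✓)  1-001  10-01  1010-  1100-(✓)  1111-(✓)
size-2^2 implicants → -100-  -111-  0--11  0-01-  01--0  01-1-  010--
Unchecked terms (primes): -0010, -0101, -100-, -111-, 0--11, 0-01-, 001-1, 01--0, 01-1-, 010--, 1-001, 10-01, 1010-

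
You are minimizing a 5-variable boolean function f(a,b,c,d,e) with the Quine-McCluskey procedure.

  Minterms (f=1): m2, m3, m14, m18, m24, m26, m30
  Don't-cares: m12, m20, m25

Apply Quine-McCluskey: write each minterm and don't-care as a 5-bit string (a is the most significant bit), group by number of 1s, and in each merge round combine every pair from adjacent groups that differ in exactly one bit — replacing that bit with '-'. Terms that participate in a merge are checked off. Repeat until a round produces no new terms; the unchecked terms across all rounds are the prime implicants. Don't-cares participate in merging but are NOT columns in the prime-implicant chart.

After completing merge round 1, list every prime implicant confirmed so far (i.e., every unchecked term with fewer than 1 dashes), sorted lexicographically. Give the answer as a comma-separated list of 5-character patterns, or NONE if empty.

Round 0: 00010✓ 00011✓ 01100✓ 01110✓ 10010✓ 10100 11000✓ 11001✓ 11010✓ 11110✓
Round 1: -0010 -1110 0001- 011-0 1-010 11-10 110-0 1100-
PIs = {-0010, -1110, 0001-, 011-0, 1-010, 10100, 11-10, 110-0, 1100-}

10100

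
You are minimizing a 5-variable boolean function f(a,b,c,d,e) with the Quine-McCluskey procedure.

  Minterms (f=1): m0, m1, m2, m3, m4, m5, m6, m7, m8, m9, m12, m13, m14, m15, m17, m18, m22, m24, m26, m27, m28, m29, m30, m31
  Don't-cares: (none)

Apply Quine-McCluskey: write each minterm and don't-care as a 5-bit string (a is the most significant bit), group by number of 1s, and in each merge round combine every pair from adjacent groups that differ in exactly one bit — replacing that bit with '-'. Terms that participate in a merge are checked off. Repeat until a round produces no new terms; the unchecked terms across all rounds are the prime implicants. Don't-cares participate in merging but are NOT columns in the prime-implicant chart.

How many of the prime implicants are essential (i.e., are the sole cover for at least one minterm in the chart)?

5

Round 0: 00000✓ 00001✓ 00010✓ 00011✓ 00100✓ 00101✓ 00110✓ 00111✓ 01000✓ 01001✓ 01100✓ 01101✓ 01110✓ 01111✓ 10001✓ 10010✓ 10110✓ 11000✓ 11010✓ 11011✓ 11100✓ 11101✓ 11110✓ 11111✓
Round 1: -0001 -0010✓ -0110✓ -1000✓ -1100✓ -1101✓ -1110✓ -1111✓ 0-000✓ 0-001✓ 0-100✓ 0-101✓ 0-110✓ 0-111✓ 00-00✓ 00-01✓ 00-10✓ 00-11✓ 000-0✓ 000-1✓ 0000-✓ 0001-✓ 001-0✓ 001-1✓ 0010-✓ 0011-✓ 01-00✓ 01-01✓ 0100-✓ 011-0✓ 011-1✓ 0110-✓ 0111-✓ 1-010✓ 1-110✓ 10-10✓ 11-00✓ 11-10✓ 11-11✓ 110-0✓ 1101-✓ 111-0✓ 111-1✓ 1110-✓ 1111-✓
Round 2: --110 -0-10 -1-00 -11-0✓ -11-1✓ -110-✓ -111-✓ 0--00✓ 0--01✓ 0-00-✓ 0-1-0✓ 0-1-1✓ 0-10-✓ 0-11-✓ 00--0✓ 00--1✓ 00-0-✓ 00-1-✓ 000--✓ 001--✓ 01-0-✓ 011--✓ 1--10 11--0 11-1- 111--✓
Round 3: -11-- 0--0- 0-1-- 00---
PIs = {--110, -0-10, -0001, -1-00, -11--, 0--0-, 0-1--, 00---, 1--10, 11--0, 11-1-}
Coverage chart:
  m0: 0--0-,00---
  m1: -0001,0--0-,00---
  m2: -0-10,00---
  m3: 00--- ←essential
  m4: 0--0-,0-1--,00---
  m5: 0--0-,0-1--,00---
  m6: --110,-0-10,0-1--,00---
  m7: 0-1--,00---
  m8: -1-00,0--0-
  m9: 0--0- ←essential
  m12: -1-00,-11--,0--0-,0-1--
  m13: -11--,0--0-,0-1--
  m14: --110,-11--,0-1--
  m15: -11--,0-1--
  m17: -0001 ←essential
  m18: -0-10,1--10
  m22: --110,-0-10,1--10
  m24: -1-00,11--0
  m26: 1--10,11--0,11-1-
  m27: 11-1- ←essential
  m28: -1-00,-11--,11--0
  m29: -11-- ←essential
  m30: --110,-11--,1--10,11--0,11-1-
  m31: -11--,11-1-
Essential: -0001, -11--, 0--0-, 00---, 11-1-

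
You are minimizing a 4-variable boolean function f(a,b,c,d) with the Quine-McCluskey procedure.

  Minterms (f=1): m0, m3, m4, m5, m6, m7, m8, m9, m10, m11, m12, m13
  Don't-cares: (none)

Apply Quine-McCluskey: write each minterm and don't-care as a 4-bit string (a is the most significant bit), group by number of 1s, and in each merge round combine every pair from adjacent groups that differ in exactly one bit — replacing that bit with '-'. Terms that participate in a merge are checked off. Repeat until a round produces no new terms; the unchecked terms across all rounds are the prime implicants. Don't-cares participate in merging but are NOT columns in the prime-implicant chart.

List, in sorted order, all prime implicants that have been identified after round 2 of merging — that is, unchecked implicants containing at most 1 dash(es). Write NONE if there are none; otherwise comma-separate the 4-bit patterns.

Round 0: 0000✓ 0011✓ 0100✓ 0101✓ 0110✓ 0111✓ 1000✓ 1001✓ 1010✓ 1011✓ 1100✓ 1101✓
Round 1: -000✓ -011 -100✓ -101✓ 0-00✓ 0-11 01-0✓ 01-1✓ 010-✓ 011-✓ 1-00✓ 1-01✓ 10-0✓ 10-1✓ 100-✓ 101-✓ 110-✓
Round 2: --00 -10- 01-- 1-0- 10--
PIs = {--00, -011, -10-, 0-11, 01--, 1-0-, 10--}

-011, 0-11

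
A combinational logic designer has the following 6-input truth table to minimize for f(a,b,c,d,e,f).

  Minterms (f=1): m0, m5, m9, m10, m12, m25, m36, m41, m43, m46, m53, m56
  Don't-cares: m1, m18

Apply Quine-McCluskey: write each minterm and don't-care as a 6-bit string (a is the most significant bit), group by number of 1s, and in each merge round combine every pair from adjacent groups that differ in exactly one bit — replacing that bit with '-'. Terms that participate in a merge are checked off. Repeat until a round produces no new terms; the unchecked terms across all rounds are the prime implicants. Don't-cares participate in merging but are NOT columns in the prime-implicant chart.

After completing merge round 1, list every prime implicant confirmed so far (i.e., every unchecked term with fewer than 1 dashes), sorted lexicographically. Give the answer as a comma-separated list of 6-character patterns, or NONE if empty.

001010, 001100, 010010, 100100, 101110, 110101, 111000

size-2^0 implicants → 000000(✓)  000001(✓)  000101(✓)  001001(✓)  001010  001100  010010  011001(✓)  100100  101001(✓)  101011(✓)  101110  110101  111000
size-2^1 implicants → -01001  0-1001  00-001  000-01  00000-  1010-1
Unchecked terms (primes): -01001, 0-1001, 00-001, 000-01, 00000-, 001010, 001100, 010010, 100100, 1010-1, 101110, 110101, 111000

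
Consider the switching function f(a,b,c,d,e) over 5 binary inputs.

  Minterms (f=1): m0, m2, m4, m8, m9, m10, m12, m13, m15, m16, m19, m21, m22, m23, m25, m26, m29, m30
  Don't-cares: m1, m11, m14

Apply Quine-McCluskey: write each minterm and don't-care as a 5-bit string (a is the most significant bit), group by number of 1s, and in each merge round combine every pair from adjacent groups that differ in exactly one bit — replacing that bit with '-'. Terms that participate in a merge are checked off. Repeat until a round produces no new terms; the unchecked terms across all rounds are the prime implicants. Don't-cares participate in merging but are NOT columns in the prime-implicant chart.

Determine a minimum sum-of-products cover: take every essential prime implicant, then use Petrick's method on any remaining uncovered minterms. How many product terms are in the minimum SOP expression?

size-2^0 implicants → 00000(✓)  00001(✓)  00010(✓)  00100(✓)  01000(✓)  01001(✓)  01010(✓)  01011(✓)  01100(✓)  01101(✓)  01110(✓)  01111(✓)  10000(✓)  10011(✓)  10101(✓)  10110(✓)  10111(✓)  11001(✓)  11010(✓)  11101(✓)  11110(✓)
size-2^1 implicants → -0000  -1001(✓)  -1010(✓)  -1101(✓)  -1110(✓)  0-000(✓)  0-001(✓)  0-010(✓)  0-100(✓)  00-00(✓)  000-0(✓)  0000-(✓)  01-00(✓)  01-01(✓)  01-10(✓)  01-11(✓)  010-0(✓)  010-1(✓)  0100-(✓)  0101-(✓)  011-0(✓)  011-1(✓)  0110-(✓)  0111-(✓)  1-101  1-110  10-11  101-1  1011-  11-01(✓)  11-10(✓)
size-2^2 implicants → -1-01  -1-10  0--00  0-0-0  0-00-  01--0(✓)  01--1(✓)  01-0-(✓)  01-1-(✓)  010--(✓)  011--(✓)
size-2^3 implicants → 01---
Unchecked terms (primes): -0000, -1-01, -1-10, 0--00, 0-0-0, 0-00-, 01---, 1-101, 1-110, 10-11, 101-1, 1011-
Minterm coverage:
  m0 ⊆ -0000,0--00,0-0-0,0-00-
  m2 ⊆ 0-0-0 [E]
  m4 ⊆ 0--00 [E]
  m8 ⊆ 0--00,0-0-0,0-00-,01---
  m9 ⊆ -1-01,0-00-,01---
  m10 ⊆ -1-10,0-0-0,01---
  m12 ⊆ 0--00,01---
  m13 ⊆ -1-01,01---
  m15 ⊆ 01--- [E]
  m16 ⊆ -0000 [E]
  m19 ⊆ 10-11 [E]
  m21 ⊆ 1-101,101-1
  m22 ⊆ 1-110,1011-
  m23 ⊆ 10-11,101-1,1011-
  m25 ⊆ -1-01 [E]
  m26 ⊆ -1-10 [E]
  m29 ⊆ -1-01,1-101
  m30 ⊆ -1-10,1-110
E = {-0000, -1-01, -1-10, 0--00, 0-0-0, 01---, 10-11}
Petrick residual → 1-101, 1-110
Cover = b'c'd'e' + bd'e + bde' + a'd'e' + a'c'e' + a'b + acd'e + acde' + ab'de  |cover|=9

9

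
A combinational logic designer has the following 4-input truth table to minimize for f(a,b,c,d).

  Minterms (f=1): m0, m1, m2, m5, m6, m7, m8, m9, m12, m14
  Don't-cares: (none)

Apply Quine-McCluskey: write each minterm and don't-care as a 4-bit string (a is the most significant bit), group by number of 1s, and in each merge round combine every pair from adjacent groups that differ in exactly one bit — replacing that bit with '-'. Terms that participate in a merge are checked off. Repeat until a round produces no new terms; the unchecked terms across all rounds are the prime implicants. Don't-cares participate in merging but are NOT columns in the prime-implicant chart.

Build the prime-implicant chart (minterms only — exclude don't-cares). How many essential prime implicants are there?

1

size-2^0 implicants → 0000(✓)  0001(✓)  0010(✓)  0101(✓)  0110(✓)  0111(✓)  1000(✓)  1001(✓)  1100(✓)  1110(✓)
size-2^1 implicants → -000(✓)  -001(✓)  -110  0-01  0-10  00-0  000-(✓)  01-1  011-  1-00  100-(✓)  11-0
size-2^2 implicants → -00-
Unchecked terms (primes): -00-, -110, 0-01, 0-10, 00-0, 01-1, 011-, 1-00, 11-0
Minterm coverage:
  m0 ⊆ -00-,00-0
  m1 ⊆ -00-,0-01
  m2 ⊆ 0-10,00-0
  m5 ⊆ 0-01,01-1
  m6 ⊆ -110,0-10,011-
  m7 ⊆ 01-1,011-
  m8 ⊆ -00-,1-00
  m9 ⊆ -00- [E]
  m12 ⊆ 1-00,11-0
  m14 ⊆ -110,11-0
E = {-00-}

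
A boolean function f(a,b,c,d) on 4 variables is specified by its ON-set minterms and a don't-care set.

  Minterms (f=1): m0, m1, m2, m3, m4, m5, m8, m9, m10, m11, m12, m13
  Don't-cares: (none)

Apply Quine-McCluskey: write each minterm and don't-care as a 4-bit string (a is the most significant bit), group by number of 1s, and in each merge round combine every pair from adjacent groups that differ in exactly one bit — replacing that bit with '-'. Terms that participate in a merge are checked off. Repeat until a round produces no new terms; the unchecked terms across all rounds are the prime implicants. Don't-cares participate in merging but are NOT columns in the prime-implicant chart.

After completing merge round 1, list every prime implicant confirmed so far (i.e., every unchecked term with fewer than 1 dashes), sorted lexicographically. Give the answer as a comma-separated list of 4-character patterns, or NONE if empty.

NONE

size-2^0 implicants → 0000(✓)  0001(✓)  0010(✓)  0011(✓)  0100(✓)  0101(✓)  1000(✓)  1001(✓)  1010(✓)  1011(✓)  1100(✓)  1101(✓)
size-2^1 implicants → -000(✓)  -001(✓)  -010(✓)  -011(✓)  -100(✓)  -101(✓)  0-00(✓)  0-01(✓)  00-0(✓)  00-1(✓)  000-(✓)  001-(✓)  010-(✓)  1-00(✓)  1-01(✓)  10-0(✓)  10-1(✓)  100-(✓)  101-(✓)  110-(✓)
size-2^2 implicants → --00(✓)  --01(✓)  -0-0(✓)  -0-1(✓)  -00-(✓)  -01-(✓)  -10-(✓)  0-0-(✓)  00--(✓)  1-0-(✓)  10--(✓)
size-2^3 implicants → --0-  -0--
Unchecked terms (primes): --0-, -0--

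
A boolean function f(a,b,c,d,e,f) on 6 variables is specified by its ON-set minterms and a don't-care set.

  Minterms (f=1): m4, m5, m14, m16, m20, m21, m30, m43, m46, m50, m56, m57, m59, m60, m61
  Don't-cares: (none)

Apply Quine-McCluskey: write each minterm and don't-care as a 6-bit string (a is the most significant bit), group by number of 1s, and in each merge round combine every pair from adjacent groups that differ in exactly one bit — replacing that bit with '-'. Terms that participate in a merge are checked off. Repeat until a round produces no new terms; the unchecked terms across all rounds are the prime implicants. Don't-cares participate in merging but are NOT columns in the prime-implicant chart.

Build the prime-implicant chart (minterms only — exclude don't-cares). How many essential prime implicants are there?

Round 0: 000100✓ 000101✓ 001110✓ 010000✓ 010100✓ 010101✓ 011110✓ 101011✓ 101110✓ 110010 111000✓ 111001✓ 111011✓ 111100✓ 111101✓
Round 1: -01110 0-0100✓ 0-0101✓ 0-1110 00010-✓ 010-00 01010-✓ 1-1011 111-00✓ 111-01✓ 1110-1 11100-✓ 11110-✓
Round 2: 0-010- 111-0-
PIs = {-01110, 0-010-, 0-1110, 010-00, 1-1011, 110010, 111-0-, 1110-1}
Coverage chart:
  m4: 0-010- ←essential
  m5: 0-010- ←essential
  m14: -01110,0-1110
  m16: 010-00 ←essential
  m20: 0-010-,010-00
  m21: 0-010- ←essential
  m30: 0-1110 ←essential
  m43: 1-1011 ←essential
  m46: -01110 ←essential
  m50: 110010 ←essential
  m56: 111-0- ←essential
  m57: 111-0-,1110-1
  m59: 1-1011,1110-1
  m60: 111-0- ←essential
  m61: 111-0- ←essential
Essential: -01110, 0-010-, 0-1110, 010-00, 1-1011, 110010, 111-0-

7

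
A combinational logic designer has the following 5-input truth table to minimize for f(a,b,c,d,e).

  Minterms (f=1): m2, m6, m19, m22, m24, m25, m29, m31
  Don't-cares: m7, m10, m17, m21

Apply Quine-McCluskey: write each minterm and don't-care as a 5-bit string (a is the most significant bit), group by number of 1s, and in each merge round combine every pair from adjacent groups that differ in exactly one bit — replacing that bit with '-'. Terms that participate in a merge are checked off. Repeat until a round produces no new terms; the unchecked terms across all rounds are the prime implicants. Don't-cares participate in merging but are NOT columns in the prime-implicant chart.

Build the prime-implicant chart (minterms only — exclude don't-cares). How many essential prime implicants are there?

4

Round 0: 00010✓ 00110✓ 00111✓ 01010✓ 10001✓ 10011✓ 10101✓ 10110✓ 11000✓ 11001✓ 11101✓ 11111✓
Round 1: -0110 0-010 00-10 0011- 1-001✓ 1-101✓ 10-01✓ 100-1 11-01✓ 1100- 111-1
Round 2: 1--01
PIs = {-0110, 0-010, 00-10, 0011-, 1--01, 100-1, 1100-, 111-1}
Coverage chart:
  m2: 0-010,00-10
  m6: -0110,00-10,0011-
  m19: 100-1 ←essential
  m22: -0110 ←essential
  m24: 1100- ←essential
  m25: 1--01,1100-
  m29: 1--01,111-1
  m31: 111-1 ←essential
Essential: -0110, 100-1, 1100-, 111-1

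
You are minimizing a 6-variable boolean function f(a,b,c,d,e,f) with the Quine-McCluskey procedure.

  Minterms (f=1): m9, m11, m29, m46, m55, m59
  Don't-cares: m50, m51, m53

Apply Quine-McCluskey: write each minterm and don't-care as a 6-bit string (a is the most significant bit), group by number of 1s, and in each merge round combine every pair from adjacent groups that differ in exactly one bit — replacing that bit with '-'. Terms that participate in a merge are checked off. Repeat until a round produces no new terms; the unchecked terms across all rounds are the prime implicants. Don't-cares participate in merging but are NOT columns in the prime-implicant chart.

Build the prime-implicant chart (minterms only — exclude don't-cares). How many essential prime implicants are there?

4

[col 0] 001001*, 001011*, 011101, 101110, 110010*, 110011*, 110101*, 110111*, 111011*
[col 1] 0010-1, 11-011, 110-11, 11001-, 1101-1
Prime implicants: 0010-1, 011101, 101110, 11-011, 110-11, 11001-, 1101-1
PI chart (minterm → PIs covering it):
  9 | 0010-1  (sole → essential)
  11 | 0010-1  (sole → essential)
  29 | 011101  (sole → essential)
  46 | 101110  (sole → essential)
  55 | 110-11,1101-1
  59 | 11-011  (sole → essential)
Essential prime implicants: 0010-1, 011101, 101110, 11-011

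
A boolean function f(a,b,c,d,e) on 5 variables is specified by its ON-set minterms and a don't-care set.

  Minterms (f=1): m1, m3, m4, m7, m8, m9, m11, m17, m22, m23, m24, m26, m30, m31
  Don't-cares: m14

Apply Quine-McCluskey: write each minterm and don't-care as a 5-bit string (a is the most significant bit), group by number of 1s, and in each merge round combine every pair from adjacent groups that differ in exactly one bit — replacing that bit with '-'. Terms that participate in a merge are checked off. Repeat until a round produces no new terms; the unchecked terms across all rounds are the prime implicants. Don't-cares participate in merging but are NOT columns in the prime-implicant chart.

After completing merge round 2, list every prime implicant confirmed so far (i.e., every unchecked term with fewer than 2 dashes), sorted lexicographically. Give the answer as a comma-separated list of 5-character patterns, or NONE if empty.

-0001, -0111, -1000, -1110, 00-11, 00100, 0100-, 11-10, 110-0

[col 0] 00001*, 00011*, 00100, 00111*, 01000*, 01001*, 01011*, 01110*, 10001*, 10110*, 10111*, 11000*, 11010*, 11110*, 11111*
[col 1] -0001, -0111, -1000, -1110, 0-001*, 0-011*, 00-11, 000-1*, 010-1*, 0100-, 1-110*, 1-111*, 1011-*, 11-10, 110-0, 1111-*
[col 2] 0-0-1, 1-11-
Prime implicants: -0001, -0111, -1000, -1110, 0-0-1, 00-11, 00100, 0100-, 1-11-, 11-10, 110-0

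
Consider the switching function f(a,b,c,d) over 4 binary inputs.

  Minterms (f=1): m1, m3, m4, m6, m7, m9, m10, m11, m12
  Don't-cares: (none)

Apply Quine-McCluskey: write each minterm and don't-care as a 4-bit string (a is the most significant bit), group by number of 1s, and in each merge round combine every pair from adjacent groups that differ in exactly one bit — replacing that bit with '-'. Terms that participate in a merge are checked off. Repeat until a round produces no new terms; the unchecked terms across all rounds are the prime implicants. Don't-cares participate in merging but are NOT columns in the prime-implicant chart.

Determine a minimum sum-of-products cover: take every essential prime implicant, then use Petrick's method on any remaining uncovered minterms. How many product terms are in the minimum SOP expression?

4

[col 0] 0001*, 0011*, 0100*, 0110*, 0111*, 1001*, 1010*, 1011*, 1100*
[col 1] -001*, -011*, -100, 0-11, 00-1*, 01-0, 011-, 10-1*, 101-
[col 2] -0-1
Prime implicants: -0-1, -100, 0-11, 01-0, 011-, 101-
PI chart (minterm → PIs covering it):
  1 | -0-1  (sole → essential)
  3 | -0-1,0-11
  4 | -100,01-0
  6 | 01-0,011-
  7 | 0-11,011-
  9 | -0-1  (sole → essential)
  10 | 101-  (sole → essential)
  11 | -0-1,101-
  12 | -100  (sole → essential)
Essential prime implicants: -0-1, -100, 101-
Petrick residual → 011-
Minimum SOP uses 4 PIs: b'd + bc'd' + a'bc + ab'c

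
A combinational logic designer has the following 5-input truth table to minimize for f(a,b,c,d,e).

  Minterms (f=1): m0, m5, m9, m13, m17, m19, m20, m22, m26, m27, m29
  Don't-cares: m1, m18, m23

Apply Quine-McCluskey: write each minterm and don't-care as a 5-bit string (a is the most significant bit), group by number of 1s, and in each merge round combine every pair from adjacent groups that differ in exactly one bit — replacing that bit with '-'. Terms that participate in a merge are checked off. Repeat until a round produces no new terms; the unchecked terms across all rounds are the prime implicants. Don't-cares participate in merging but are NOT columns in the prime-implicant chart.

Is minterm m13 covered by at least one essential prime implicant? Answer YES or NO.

size-2^0 implicants → 00000(✓)  00001(✓)  00101(✓)  01001(✓)  01101(✓)  10001(✓)  10010(✓)  10011(✓)  10100(✓)  10110(✓)  10111(✓)  11010(✓)  11011(✓)  11101(✓)
size-2^1 implicants → -0001  -1101  0-001(✓)  0-101(✓)  00-01(✓)  0000-  01-01(✓)  1-010(✓)  1-011(✓)  10-10(✓)  10-11(✓)  100-1  1001-(✓)  101-0  1011-(✓)  1101-(✓)
size-2^2 implicants → 0--01  1-01-  10-1-
Unchecked terms (primes): -0001, -1101, 0--01, 0000-, 1-01-, 10-1-, 100-1, 101-0
Minterm coverage:
  m0 ⊆ 0000- [E]
  m5 ⊆ 0--01 [E]
  m9 ⊆ 0--01 [E]
  m13 ⊆ -1101,0--01
  m17 ⊆ -0001,100-1
  m19 ⊆ 1-01-,10-1-,100-1
  m20 ⊆ 101-0 [E]
  m22 ⊆ 10-1-,101-0
  m26 ⊆ 1-01- [E]
  m27 ⊆ 1-01- [E]
  m29 ⊆ -1101 [E]
E = {-1101, 0--01, 0000-, 1-01-, 101-0}

YES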